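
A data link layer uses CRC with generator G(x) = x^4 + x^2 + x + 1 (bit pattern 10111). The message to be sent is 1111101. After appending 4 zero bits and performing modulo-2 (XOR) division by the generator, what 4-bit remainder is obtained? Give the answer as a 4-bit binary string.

0011

Append 4 zeros: 11111010000. Divide by 10111 (XOR where the leading bit is 1):
  pos 0: 11111 XOR 10111 = 01000
  pos 1: 10000 XOR 10111 = 00111
  pos 3: 11110 XOR 10111 = 01001
  pos 4: 10010 XOR 10111 = 00101
  pos 6: 10100 XOR 10111 = 00011
Remainder (last 4 bits) = 0011. This is the CRC / FCS.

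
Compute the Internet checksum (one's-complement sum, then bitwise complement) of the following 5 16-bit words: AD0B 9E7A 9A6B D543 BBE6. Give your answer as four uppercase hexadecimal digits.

One's-complement addition (fold any carry out of bit 15 back into bit 0):
  0xAD0B + 0x9E7A = 0x14B85 → wrap carry → 0x4B86
  0x4B86 + 0x9A6B = 0x0E5F1
  0xE5F1 + 0xD543 = 0x1BB34 → wrap carry → 0xBB35
  0xBB35 + 0xBBE6 = 0x1771B → wrap carry → 0x771C
One's-complement sum = 0x771C.
Checksum = ~0x771C & 0xFFFF = 0x88E3.

88E3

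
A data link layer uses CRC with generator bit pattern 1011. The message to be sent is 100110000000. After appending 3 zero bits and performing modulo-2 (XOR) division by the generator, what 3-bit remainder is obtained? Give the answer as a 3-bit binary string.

Append 3 zeros: 100110000000000. Divide by 1011 (XOR where the leading bit is 1):
  pos 0: 1001 XOR 1011 = 0010
  pos 2: 1010 XOR 1011 = 0001
  pos 5: 1000 XOR 1011 = 0011
  pos 7: 1100 XOR 1011 = 0111
  pos 8: 1110 XOR 1011 = 0101
  pos 9: 1010 XOR 1011 = 0001
Remainder (last 3 bits) = 100. This is the CRC / FCS.

100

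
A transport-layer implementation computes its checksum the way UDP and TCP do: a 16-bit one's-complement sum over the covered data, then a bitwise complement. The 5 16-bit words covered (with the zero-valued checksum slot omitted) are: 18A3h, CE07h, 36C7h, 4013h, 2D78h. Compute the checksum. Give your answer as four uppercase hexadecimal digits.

One's-complement addition (fold any carry out of bit 15 back into bit 0):
  0x18A3 + 0xCE07 = 0x0E6AA
  0xE6AA + 0x36C7 = 0x11D71 → wrap carry → 0x1D72
  0x1D72 + 0x4013 = 0x05D85
  0x5D85 + 0x2D78 = 0x08AFD
One's-complement sum = 0x8AFD.
Checksum = ~0x8AFD & 0xFFFF = 0x7502.

7502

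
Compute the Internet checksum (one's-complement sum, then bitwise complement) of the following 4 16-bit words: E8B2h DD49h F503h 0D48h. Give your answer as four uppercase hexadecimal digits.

37B7

One's-complement addition (fold any carry out of bit 15 back into bit 0):
  0xE8B2 + 0xDD49 = 0x1C5FB → wrap carry → 0xC5FC
  0xC5FC + 0xF503 = 0x1BAFF → wrap carry → 0xBB00
  0xBB00 + 0x0D48 = 0x0C848
One's-complement sum = 0xC848.
Checksum = ~0xC848 & 0xFFFF = 0x37B7.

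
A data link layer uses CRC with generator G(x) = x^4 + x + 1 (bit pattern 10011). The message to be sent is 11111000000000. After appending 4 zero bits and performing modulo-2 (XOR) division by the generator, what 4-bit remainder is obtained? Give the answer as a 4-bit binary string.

0011

Append 4 zeros: 111110000000000000. Divide by 10011 (XOR where the leading bit is 1):
  pos 0: 11111 XOR 10011 = 01100
  pos 1: 11000 XOR 10011 = 01011
  pos 2: 10110 XOR 10011 = 00101
  pos 4: 10100 XOR 10011 = 00111
  pos 6: 11100 XOR 10011 = 01111
  pos 7: 11110 XOR 10011 = 01101
  pos 8: 11010 XOR 10011 = 01001
  pos 9: 10010 XOR 10011 = 00001
  pos 13: 10000 XOR 10011 = 00011
Remainder (last 4 bits) = 0011. This is the CRC / FCS.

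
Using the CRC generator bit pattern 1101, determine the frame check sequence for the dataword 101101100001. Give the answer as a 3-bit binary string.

Append 3 zeros: 101101100001000. Divide by 1101 (XOR where the leading bit is 1):
  pos 0: 1011 XOR 1101 = 0110
  pos 1: 1100 XOR 1101 = 0001
  pos 4: 1110 XOR 1101 = 0011
  pos 6: 1100 XOR 1101 = 0001
  pos 9: 1010 XOR 1101 = 0111
  pos 10: 1110 XOR 1101 = 0011
Remainder (last 3 bits) = 110. This is the CRC / FCS.

110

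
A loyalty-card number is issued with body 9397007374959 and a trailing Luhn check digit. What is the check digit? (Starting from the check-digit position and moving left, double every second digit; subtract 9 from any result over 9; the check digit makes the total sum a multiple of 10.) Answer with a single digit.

Partial digits right→left: 9 5 9 4 7 3 7 0 0 7 9 3 9
Double every second digit counting from the check-digit position (so the 1st, 3rd, 5th, ... of the partial from the right).
  doubled (with −9 where >9): 9 9 5 5 0 9 9 → sum 46
  kept as-is: 5 4 3 0 7 3 → sum 22
Total = 46 + 22 = 68.
Check digit = (10 − (68 mod 10)) mod 10 = 2.

2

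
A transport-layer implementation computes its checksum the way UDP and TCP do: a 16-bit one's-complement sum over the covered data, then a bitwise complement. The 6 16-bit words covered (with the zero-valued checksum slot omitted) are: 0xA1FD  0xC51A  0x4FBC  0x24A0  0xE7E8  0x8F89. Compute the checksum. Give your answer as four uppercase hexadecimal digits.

AD18

One's-complement addition (fold any carry out of bit 15 back into bit 0):
  0xA1FD + 0xC51A = 0x16717 → wrap carry → 0x6718
  0x6718 + 0x4FBC = 0x0B6D4
  0xB6D4 + 0x24A0 = 0x0DB74
  0xDB74 + 0xE7E8 = 0x1C35C → wrap carry → 0xC35D
  0xC35D + 0x8F89 = 0x152E6 → wrap carry → 0x52E7
One's-complement sum = 0x52E7.
Checksum = ~0x52E7 & 0xFFFF = 0xAD18.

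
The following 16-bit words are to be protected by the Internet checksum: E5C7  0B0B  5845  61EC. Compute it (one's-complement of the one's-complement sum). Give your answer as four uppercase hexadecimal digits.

54FB

One's-complement addition (fold any carry out of bit 15 back into bit 0):
  0xE5C7 + 0x0B0B = 0x0F0D2
  0xF0D2 + 0x5845 = 0x14917 → wrap carry → 0x4918
  0x4918 + 0x61EC = 0x0AB04
One's-complement sum = 0xAB04.
Checksum = ~0xAB04 & 0xFFFF = 0x54FB.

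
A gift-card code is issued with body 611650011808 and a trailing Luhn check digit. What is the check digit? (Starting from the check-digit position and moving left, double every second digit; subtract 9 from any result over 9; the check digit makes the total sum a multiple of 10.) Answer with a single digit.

Partial digits right→left: 8 0 8 1 1 0 0 5 6 1 1 6
Double every second digit counting from the check-digit position (so the 1st, 3rd, 5th, ... of the partial from the right).
  doubled (with −9 where >9): 7 7 2 0 3 2 → sum 21
  kept as-is: 0 1 0 5 1 6 → sum 13
Total = 21 + 13 = 34.
Check digit = (10 − (34 mod 10)) mod 10 = 6.

6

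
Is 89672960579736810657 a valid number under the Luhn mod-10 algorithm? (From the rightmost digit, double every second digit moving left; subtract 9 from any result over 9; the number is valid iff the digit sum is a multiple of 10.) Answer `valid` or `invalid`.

From the right, keep odd positions and double even positions (subtract 9 from any doubled value over 9):
  doubled (positions 2,4,...): 1 0 7 6 9 1 3 4 3 7 → sum 41
  kept (positions 1,3,...): 7 6 1 6 7 7 0 9 7 9 → sum 59
Total = 100.
100 mod 10 = 0, so the number is valid.

valid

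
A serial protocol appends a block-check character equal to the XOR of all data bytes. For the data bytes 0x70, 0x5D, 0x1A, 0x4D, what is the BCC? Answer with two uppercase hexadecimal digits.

XOR the bytes together:
  start with 0x70
  0x70 ⊕ 0x5D = 0x2D
  0x2D ⊕ 0x1A = 0x37
  0x37 ⊕ 0x4D = 0x7A

7A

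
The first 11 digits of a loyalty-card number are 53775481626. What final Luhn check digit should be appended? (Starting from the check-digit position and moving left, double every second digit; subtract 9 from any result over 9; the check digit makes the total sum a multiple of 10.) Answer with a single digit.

3

Partial digits right→left: 6 2 6 1 8 4 5 7 7 3 5
Double every second digit counting from the check-digit position (so the 1st, 3rd, 5th, ... of the partial from the right).
  doubled (with −9 where >9): 3 3 7 1 5 1 → sum 20
  kept as-is: 2 1 4 7 3 → sum 17
Total = 20 + 17 = 37.
Check digit = (10 − (37 mod 10)) mod 10 = 3.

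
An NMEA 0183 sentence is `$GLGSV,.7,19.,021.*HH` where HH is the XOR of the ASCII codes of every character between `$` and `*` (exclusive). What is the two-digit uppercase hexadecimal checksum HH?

XOR the ASCII codes of the payload characters:
  'G' = 0x47 → acc = 0x47
  'L' = 0x4C → acc = 0x0B
  'G' = 0x47 → acc = 0x4C
  'S' = 0x53 → acc = 0x1F
  'V' = 0x56 → acc = 0x49
  ',' = 0x2C → acc = 0x65
  '.' = 0x2E → acc = 0x4B
  '7' = 0x37 → acc = 0x7C
  ',' = 0x2C → acc = 0x50
  '1' = 0x31 → acc = 0x61
  '9' = 0x39 → acc = 0x58
  '.' = 0x2E → acc = 0x76
  ',' = 0x2C → acc = 0x5A
  '0' = 0x30 → acc = 0x6A
  '2' = 0x32 → acc = 0x58
  '1' = 0x31 → acc = 0x69
  '.' = 0x2E → acc = 0x47
Checksum = 0x47.

47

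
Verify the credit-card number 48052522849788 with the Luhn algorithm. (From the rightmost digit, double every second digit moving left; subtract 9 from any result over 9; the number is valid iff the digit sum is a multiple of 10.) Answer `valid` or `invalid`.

invalid

From the right, keep odd positions and double even positions (subtract 9 from any doubled value over 9):
  doubled (positions 2,4,...): 7 9 7 4 4 0 8 → sum 39
  kept (positions 1,3,...): 8 7 4 2 5 5 8 → sum 39
Total = 78.
78 mod 10 = 8, so the number is invalid.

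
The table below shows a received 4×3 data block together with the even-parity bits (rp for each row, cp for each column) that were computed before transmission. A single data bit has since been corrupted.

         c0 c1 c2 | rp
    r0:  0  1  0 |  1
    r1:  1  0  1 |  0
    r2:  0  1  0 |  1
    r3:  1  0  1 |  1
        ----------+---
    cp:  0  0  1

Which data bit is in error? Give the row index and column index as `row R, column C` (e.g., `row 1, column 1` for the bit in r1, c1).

row 3, column 2

Recompute each row's even parity and compare to rp:
  r0: data parity 1, sent rp 1 → ok
  r1: data parity 0, sent rp 0 → ok
  r2: data parity 1, sent rp 1 → ok
  r3: data parity 0, sent rp 1 → mismatch
Recompute each column's even parity and compare to cp:
  c0: data parity 0, sent cp 0 → ok
  c1: data parity 0, sent cp 0 → ok
  c2: data parity 0, sent cp 1 → mismatch
Exactly one row (r3) and one column (c2) fail → the flipped bit is at their intersection.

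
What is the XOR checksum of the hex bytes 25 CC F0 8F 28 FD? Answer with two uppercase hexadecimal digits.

43

XOR the bytes together:
  start with 0x25
  0x25 ⊕ 0xCC = 0xE9
  0xE9 ⊕ 0xF0 = 0x19
  0x19 ⊕ 0x8F = 0x96
  0x96 ⊕ 0x28 = 0xBE
  0xBE ⊕ 0xFD = 0x43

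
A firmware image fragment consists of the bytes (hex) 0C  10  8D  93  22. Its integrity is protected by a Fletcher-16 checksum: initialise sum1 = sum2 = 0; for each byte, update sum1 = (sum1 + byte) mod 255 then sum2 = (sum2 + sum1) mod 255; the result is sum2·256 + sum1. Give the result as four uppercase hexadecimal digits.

Running sums (mod 255):
  after byte 0 (0C): sum1=12, sum2=12
  after byte 1 (10): sum1=28, sum2=40
  after byte 2 (8D): sum1=169, sum2=209
  after byte 3 (93): sum1=61, sum2=15
  after byte 4 (22): sum1=95, sum2=110
Checksum = sum2·256 + sum1 = 110·256 + 95 = 28255 = 0x6E5F.

6E5F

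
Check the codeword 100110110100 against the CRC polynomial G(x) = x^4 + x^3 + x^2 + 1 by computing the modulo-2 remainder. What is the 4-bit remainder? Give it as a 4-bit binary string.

0000

Modulo-2 division of 100110110100 by 11101:
  pos 0: 10011 XOR 11101 = 01110
  pos 1: 11100 XOR 11101 = 00001
  pos 5: 11101 XOR 11101 = 00000
Remainder = 0000 (zero — the frame passes the CRC check).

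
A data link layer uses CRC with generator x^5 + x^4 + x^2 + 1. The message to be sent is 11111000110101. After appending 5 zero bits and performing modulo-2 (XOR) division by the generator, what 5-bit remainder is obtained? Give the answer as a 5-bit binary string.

10101

Append 5 zeros: 1111100011010100000. Divide by 110101 (XOR where the leading bit is 1):
  pos 0: 111110 XOR 110101 = 001011
  pos 2: 101100 XOR 110101 = 011001
  pos 3: 110011 XOR 110101 = 000110
  pos 6: 110101 XOR 110101 = 000000
  pos 13: 100000 XOR 110101 = 010101
Remainder (last 5 bits) = 10101. This is the CRC / FCS.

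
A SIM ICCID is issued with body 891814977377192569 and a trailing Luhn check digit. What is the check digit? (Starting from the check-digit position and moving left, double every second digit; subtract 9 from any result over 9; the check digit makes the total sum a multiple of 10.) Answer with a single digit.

9

Partial digits right→left: 9 6 5 2 9 1 7 7 3 7 7 9 4 1 8 1 9 8
Double every second digit counting from the check-digit position (so the 1st, 3rd, 5th, ... of the partial from the right).
  doubled (with −9 where >9): 9 1 9 5 6 5 8 7 9 → sum 59
  kept as-is: 6 2 1 7 7 9 1 1 8 → sum 42
Total = 59 + 42 = 101.
Check digit = (10 − (101 mod 10)) mod 10 = 9.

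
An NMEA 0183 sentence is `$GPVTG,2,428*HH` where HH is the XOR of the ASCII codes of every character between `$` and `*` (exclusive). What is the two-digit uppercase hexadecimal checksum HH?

XOR the ASCII codes of the payload characters:
  'G' = 0x47 → acc = 0x47
  'P' = 0x50 → acc = 0x17
  'V' = 0x56 → acc = 0x41
  'T' = 0x54 → acc = 0x15
  'G' = 0x47 → acc = 0x52
  ',' = 0x2C → acc = 0x7E
  '2' = 0x32 → acc = 0x4C
  ',' = 0x2C → acc = 0x60
  '4' = 0x34 → acc = 0x54
  '2' = 0x32 → acc = 0x66
  '8' = 0x38 → acc = 0x5E
Checksum = 0x5E.

5E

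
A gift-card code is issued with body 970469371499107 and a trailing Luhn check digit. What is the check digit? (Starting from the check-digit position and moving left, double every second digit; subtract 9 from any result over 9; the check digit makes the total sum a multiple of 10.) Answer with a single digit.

4

Partial digits right→left: 7 0 1 9 9 4 1 7 3 9 6 4 0 7 9
Double every second digit counting from the check-digit position (so the 1st, 3rd, 5th, ... of the partial from the right).
  doubled (with −9 where >9): 5 2 9 2 6 3 0 9 → sum 36
  kept as-is: 0 9 4 7 9 4 7 → sum 40
Total = 36 + 40 = 76.
Check digit = (10 − (76 mod 10)) mod 10 = 4.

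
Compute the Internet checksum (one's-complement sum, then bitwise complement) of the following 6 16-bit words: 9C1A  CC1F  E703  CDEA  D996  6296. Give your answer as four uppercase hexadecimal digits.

A6A9

One's-complement addition (fold any carry out of bit 15 back into bit 0):
  0x9C1A + 0xCC1F = 0x16839 → wrap carry → 0x683A
  0x683A + 0xE703 = 0x14F3D → wrap carry → 0x4F3E
  0x4F3E + 0xCDEA = 0x11D28 → wrap carry → 0x1D29
  0x1D29 + 0xD996 = 0x0F6BF
  0xF6BF + 0x6296 = 0x15955 → wrap carry → 0x5956
One's-complement sum = 0x5956.
Checksum = ~0x5956 & 0xFFFF = 0xA6A9.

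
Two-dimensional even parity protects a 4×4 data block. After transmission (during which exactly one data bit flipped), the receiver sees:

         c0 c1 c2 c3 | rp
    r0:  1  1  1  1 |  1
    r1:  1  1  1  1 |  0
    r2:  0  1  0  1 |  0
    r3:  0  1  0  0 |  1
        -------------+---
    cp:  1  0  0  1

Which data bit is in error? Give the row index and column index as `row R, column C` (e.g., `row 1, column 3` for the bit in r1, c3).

row 0, column 0

Recompute each row's even parity and compare to rp:
  r0: data parity 0, sent rp 1 → mismatch
  r1: data parity 0, sent rp 0 → ok
  r2: data parity 0, sent rp 0 → ok
  r3: data parity 1, sent rp 1 → ok
Recompute each column's even parity and compare to cp:
  c0: data parity 0, sent cp 1 → mismatch
  c1: data parity 0, sent cp 0 → ok
  c2: data parity 0, sent cp 0 → ok
  c3: data parity 1, sent cp 1 → ok
Exactly one row (r0) and one column (c0) fail → the flipped bit is at their intersection.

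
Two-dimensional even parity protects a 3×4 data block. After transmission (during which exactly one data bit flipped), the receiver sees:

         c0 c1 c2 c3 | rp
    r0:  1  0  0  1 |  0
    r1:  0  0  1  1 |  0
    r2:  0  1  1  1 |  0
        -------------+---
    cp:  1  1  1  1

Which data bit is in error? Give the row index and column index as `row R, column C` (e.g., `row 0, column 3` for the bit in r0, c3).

Recompute each row's even parity and compare to rp:
  r0: data parity 0, sent rp 0 → ok
  r1: data parity 0, sent rp 0 → ok
  r2: data parity 1, sent rp 0 → mismatch
Recompute each column's even parity and compare to cp:
  c0: data parity 1, sent cp 1 → ok
  c1: data parity 1, sent cp 1 → ok
  c2: data parity 0, sent cp 1 → mismatch
  c3: data parity 1, sent cp 1 → ok
Exactly one row (r2) and one column (c2) fail → the flipped bit is at their intersection.

row 2, column 2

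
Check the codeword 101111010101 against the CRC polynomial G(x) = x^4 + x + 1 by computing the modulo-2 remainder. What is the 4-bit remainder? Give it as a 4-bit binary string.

0000

Modulo-2 division of 101111010101 by 10011:
  pos 0: 10111 XOR 10011 = 00100
  pos 2: 10010 XOR 10011 = 00001
  pos 6: 11010 XOR 10011 = 01001
  pos 7: 10011 XOR 10011 = 00000
Remainder = 0000 (zero — the frame passes the CRC check).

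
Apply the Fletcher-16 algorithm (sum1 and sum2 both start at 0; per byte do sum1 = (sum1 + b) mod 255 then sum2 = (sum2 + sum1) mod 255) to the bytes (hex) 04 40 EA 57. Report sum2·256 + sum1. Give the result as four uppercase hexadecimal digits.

FD86

Running sums (mod 255):
  after byte 0 (04): sum1=4, sum2=4
  after byte 1 (40): sum1=68, sum2=72
  after byte 2 (EA): sum1=47, sum2=119
  after byte 3 (57): sum1=134, sum2=253
Checksum = sum2·256 + sum1 = 253·256 + 134 = 64902 = 0xFD86.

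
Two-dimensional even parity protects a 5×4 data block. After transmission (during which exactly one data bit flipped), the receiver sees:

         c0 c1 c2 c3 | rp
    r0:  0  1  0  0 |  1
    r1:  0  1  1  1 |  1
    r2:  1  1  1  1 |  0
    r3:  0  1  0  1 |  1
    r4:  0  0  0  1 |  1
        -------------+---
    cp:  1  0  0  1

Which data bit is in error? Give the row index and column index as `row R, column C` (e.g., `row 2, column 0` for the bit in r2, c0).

row 3, column 3

Recompute each row's even parity and compare to rp:
  r0: data parity 1, sent rp 1 → ok
  r1: data parity 1, sent rp 1 → ok
  r2: data parity 0, sent rp 0 → ok
  r3: data parity 0, sent rp 1 → mismatch
  r4: data parity 1, sent rp 1 → ok
Recompute each column's even parity and compare to cp:
  c0: data parity 1, sent cp 1 → ok
  c1: data parity 0, sent cp 0 → ok
  c2: data parity 0, sent cp 0 → ok
  c3: data parity 0, sent cp 1 → mismatch
Exactly one row (r3) and one column (c3) fail → the flipped bit is at their intersection.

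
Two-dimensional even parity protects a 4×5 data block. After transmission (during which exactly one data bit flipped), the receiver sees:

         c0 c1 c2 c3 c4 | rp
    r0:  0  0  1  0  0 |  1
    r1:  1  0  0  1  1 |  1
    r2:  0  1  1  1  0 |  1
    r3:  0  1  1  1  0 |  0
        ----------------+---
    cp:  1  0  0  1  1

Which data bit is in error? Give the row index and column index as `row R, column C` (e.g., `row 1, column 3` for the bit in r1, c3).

row 3, column 2

Recompute each row's even parity and compare to rp:
  r0: data parity 1, sent rp 1 → ok
  r1: data parity 1, sent rp 1 → ok
  r2: data parity 1, sent rp 1 → ok
  r3: data parity 1, sent rp 0 → mismatch
Recompute each column's even parity and compare to cp:
  c0: data parity 1, sent cp 1 → ok
  c1: data parity 0, sent cp 0 → ok
  c2: data parity 1, sent cp 0 → mismatch
  c3: data parity 1, sent cp 1 → ok
  c4: data parity 1, sent cp 1 → ok
Exactly one row (r3) and one column (c2) fail → the flipped bit is at their intersection.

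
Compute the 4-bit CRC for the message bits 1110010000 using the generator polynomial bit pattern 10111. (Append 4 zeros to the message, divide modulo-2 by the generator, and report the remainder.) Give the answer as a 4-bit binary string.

0000

Append 4 zeros: 11100100000000. Divide by 10111 (XOR where the leading bit is 1):
  pos 0: 11100 XOR 10111 = 01011
  pos 1: 10111 XOR 10111 = 00000
Remainder (last 4 bits) = 0000. This is the CRC / FCS.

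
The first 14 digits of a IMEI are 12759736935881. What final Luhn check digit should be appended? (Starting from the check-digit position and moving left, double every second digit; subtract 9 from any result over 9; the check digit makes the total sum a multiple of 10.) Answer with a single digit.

Partial digits right→left: 1 8 8 5 3 9 6 3 7 9 5 7 2 1
Double every second digit counting from the check-digit position (so the 1st, 3rd, 5th, ... of the partial from the right).
  doubled (with −9 where >9): 2 7 6 3 5 1 4 → sum 28
  kept as-is: 8 5 9 3 9 7 1 → sum 42
Total = 28 + 42 = 70.
Check digit = (10 − (70 mod 10)) mod 10 = 0.

0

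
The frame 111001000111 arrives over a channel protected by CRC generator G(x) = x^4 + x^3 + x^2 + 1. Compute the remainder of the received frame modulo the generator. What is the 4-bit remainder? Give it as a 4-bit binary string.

Modulo-2 division of 111001000111 by 11101:
  pos 0: 11100 XOR 11101 = 00001
  pos 4: 11000 XOR 11101 = 00101
  pos 6: 10111 XOR 11101 = 01010
  pos 7: 10101 XOR 11101 = 01000
Remainder = 1000 (nonzero — an error is detected).

1000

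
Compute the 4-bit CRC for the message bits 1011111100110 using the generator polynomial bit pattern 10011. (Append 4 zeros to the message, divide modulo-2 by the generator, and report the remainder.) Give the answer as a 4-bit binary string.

Append 4 zeros: 10111111001100000. Divide by 10011 (XOR where the leading bit is 1):
  pos 0: 10111 XOR 10011 = 00100
  pos 2: 10011 XOR 10011 = 00000
  pos 7: 10011 XOR 10011 = 00000
Remainder (last 4 bits) = 0000. This is the CRC / FCS.

0000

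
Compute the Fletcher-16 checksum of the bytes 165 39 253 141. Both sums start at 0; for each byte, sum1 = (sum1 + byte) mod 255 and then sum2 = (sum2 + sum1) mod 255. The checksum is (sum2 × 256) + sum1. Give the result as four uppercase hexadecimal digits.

9558

Running sums (mod 255):
  after byte 0 (165): sum1=165, sum2=165
  after byte 1 (39): sum1=204, sum2=114
  after byte 2 (253): sum1=202, sum2=61
  after byte 3 (141): sum1=88, sum2=149
Checksum = sum2·256 + sum1 = 149·256 + 88 = 38232 = 0x9558.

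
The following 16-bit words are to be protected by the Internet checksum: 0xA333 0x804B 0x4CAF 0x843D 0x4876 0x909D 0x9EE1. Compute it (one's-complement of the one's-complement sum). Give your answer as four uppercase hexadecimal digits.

One's-complement addition (fold any carry out of bit 15 back into bit 0):
  0xA333 + 0x804B = 0x1237E → wrap carry → 0x237F
  0x237F + 0x4CAF = 0x0702E
  0x702E + 0x843D = 0x0F46B
  0xF46B + 0x4876 = 0x13CE1 → wrap carry → 0x3CE2
  0x3CE2 + 0x909D = 0x0CD7F
  0xCD7F + 0x9EE1 = 0x16C60 → wrap carry → 0x6C61
One's-complement sum = 0x6C61.
Checksum = ~0x6C61 & 0xFFFF = 0x939E.

939E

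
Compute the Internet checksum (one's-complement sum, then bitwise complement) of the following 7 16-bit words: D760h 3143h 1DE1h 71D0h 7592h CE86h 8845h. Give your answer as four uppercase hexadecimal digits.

One's-complement addition (fold any carry out of bit 15 back into bit 0):
  0xD760 + 0x3143 = 0x108A3 → wrap carry → 0x08A4
  0x08A4 + 0x1DE1 = 0x02685
  0x2685 + 0x71D0 = 0x09855
  0x9855 + 0x7592 = 0x10DE7 → wrap carry → 0x0DE8
  0x0DE8 + 0xCE86 = 0x0DC6E
  0xDC6E + 0x8845 = 0x164B3 → wrap carry → 0x64B4
One's-complement sum = 0x64B4.
Checksum = ~0x64B4 & 0xFFFF = 0x9B4B.

9B4B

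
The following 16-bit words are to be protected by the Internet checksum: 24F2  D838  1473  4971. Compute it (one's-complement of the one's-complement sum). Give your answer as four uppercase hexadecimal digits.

A4F0

One's-complement addition (fold any carry out of bit 15 back into bit 0):
  0x24F2 + 0xD838 = 0x0FD2A
  0xFD2A + 0x1473 = 0x1119D → wrap carry → 0x119E
  0x119E + 0x4971 = 0x05B0F
One's-complement sum = 0x5B0F.
Checksum = ~0x5B0F & 0xFFFF = 0xA4F0.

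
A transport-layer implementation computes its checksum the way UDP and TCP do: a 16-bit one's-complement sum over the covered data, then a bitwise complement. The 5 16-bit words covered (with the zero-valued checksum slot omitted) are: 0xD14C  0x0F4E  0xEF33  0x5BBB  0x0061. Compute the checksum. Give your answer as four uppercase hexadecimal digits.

One's-complement addition (fold any carry out of bit 15 back into bit 0):
  0xD14C + 0x0F4E = 0x0E09A
  0xE09A + 0xEF33 = 0x1CFCD → wrap carry → 0xCFCE
  0xCFCE + 0x5BBB = 0x12B89 → wrap carry → 0x2B8A
  0x2B8A + 0x0061 = 0x02BEB
One's-complement sum = 0x2BEB.
Checksum = ~0x2BEB & 0xFFFF = 0xD414.

D414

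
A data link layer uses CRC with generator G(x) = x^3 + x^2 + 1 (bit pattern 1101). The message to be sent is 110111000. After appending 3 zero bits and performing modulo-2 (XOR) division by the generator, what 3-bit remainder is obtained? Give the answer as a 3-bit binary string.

Append 3 zeros: 110111000000. Divide by 1101 (XOR where the leading bit is 1):
  pos 0: 1101 XOR 1101 = 0000
  pos 4: 1100 XOR 1101 = 0001
  pos 7: 1000 XOR 1101 = 0101
  pos 8: 1010 XOR 1101 = 0111
Remainder (last 3 bits) = 111. This is the CRC / FCS.

111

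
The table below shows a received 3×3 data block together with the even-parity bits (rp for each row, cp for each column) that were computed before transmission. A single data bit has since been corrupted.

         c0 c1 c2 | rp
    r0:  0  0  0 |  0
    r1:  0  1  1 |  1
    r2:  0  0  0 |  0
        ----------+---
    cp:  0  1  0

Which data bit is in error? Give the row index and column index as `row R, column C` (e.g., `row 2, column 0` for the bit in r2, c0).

row 1, column 2

Recompute each row's even parity and compare to rp:
  r0: data parity 0, sent rp 0 → ok
  r1: data parity 0, sent rp 1 → mismatch
  r2: data parity 0, sent rp 0 → ok
Recompute each column's even parity and compare to cp:
  c0: data parity 0, sent cp 0 → ok
  c1: data parity 1, sent cp 1 → ok
  c2: data parity 1, sent cp 0 → mismatch
Exactly one row (r1) and one column (c2) fail → the flipped bit is at their intersection.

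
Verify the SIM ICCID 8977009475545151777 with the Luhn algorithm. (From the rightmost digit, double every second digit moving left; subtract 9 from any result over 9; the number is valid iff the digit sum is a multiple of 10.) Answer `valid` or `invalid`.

valid

From the right, keep odd positions and double even positions (subtract 9 from any doubled value over 9):
  doubled (positions 2,4,...): 5 2 2 8 1 8 0 5 9 → sum 40
  kept (positions 1,3,...): 7 7 5 5 5 7 9 0 7 8 → sum 60
Total = 100.
100 mod 10 = 0, so the number is valid.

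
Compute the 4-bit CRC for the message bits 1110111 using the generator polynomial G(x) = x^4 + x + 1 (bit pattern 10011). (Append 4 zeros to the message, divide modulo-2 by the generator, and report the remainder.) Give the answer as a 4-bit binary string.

0001

Append 4 zeros: 11101110000. Divide by 10011 (XOR where the leading bit is 1):
  pos 0: 11101 XOR 10011 = 01110
  pos 1: 11101 XOR 10011 = 01110
  pos 2: 11101 XOR 10011 = 01110
  pos 3: 11100 XOR 10011 = 01111
  pos 4: 11110 XOR 10011 = 01101
  pos 5: 11010 XOR 10011 = 01001
  pos 6: 10010 XOR 10011 = 00001
Remainder (last 4 bits) = 0001. This is the CRC / FCS.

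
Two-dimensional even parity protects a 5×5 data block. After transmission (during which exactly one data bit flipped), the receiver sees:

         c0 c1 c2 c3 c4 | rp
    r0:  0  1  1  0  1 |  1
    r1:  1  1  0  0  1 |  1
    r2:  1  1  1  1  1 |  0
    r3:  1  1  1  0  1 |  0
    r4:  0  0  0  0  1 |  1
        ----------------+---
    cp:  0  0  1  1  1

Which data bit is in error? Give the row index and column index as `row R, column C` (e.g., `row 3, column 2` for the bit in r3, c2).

row 2, column 0

Recompute each row's even parity and compare to rp:
  r0: data parity 1, sent rp 1 → ok
  r1: data parity 1, sent rp 1 → ok
  r2: data parity 1, sent rp 0 → mismatch
  r3: data parity 0, sent rp 0 → ok
  r4: data parity 1, sent rp 1 → ok
Recompute each column's even parity and compare to cp:
  c0: data parity 1, sent cp 0 → mismatch
  c1: data parity 0, sent cp 0 → ok
  c2: data parity 1, sent cp 1 → ok
  c3: data parity 1, sent cp 1 → ok
  c4: data parity 1, sent cp 1 → ok
Exactly one row (r2) and one column (c0) fail → the flipped bit is at their intersection.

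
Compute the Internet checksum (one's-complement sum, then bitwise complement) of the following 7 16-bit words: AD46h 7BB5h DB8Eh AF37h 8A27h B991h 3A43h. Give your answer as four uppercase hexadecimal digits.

CE40

One's-complement addition (fold any carry out of bit 15 back into bit 0):
  0xAD46 + 0x7BB5 = 0x128FB → wrap carry → 0x28FC
  0x28FC + 0xDB8E = 0x1048A → wrap carry → 0x048B
  0x048B + 0xAF37 = 0x0B3C2
  0xB3C2 + 0x8A27 = 0x13DE9 → wrap carry → 0x3DEA
  0x3DEA + 0xB991 = 0x0F77B
  0xF77B + 0x3A43 = 0x131BE → wrap carry → 0x31BF
One's-complement sum = 0x31BF.
Checksum = ~0x31BF & 0xFFFF = 0xCE40.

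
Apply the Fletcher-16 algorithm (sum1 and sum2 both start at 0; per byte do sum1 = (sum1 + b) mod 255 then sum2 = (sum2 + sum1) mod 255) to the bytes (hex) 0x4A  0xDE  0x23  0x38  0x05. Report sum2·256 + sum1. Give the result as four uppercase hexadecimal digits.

Running sums (mod 255):
  after byte 0 (0x4A): sum1=74, sum2=74
  after byte 1 (0xDE): sum1=41, sum2=115
  after byte 2 (0x23): sum1=76, sum2=191
  after byte 3 (0x38): sum1=132, sum2=68
  after byte 4 (0x05): sum1=137, sum2=205
Checksum = sum2·256 + sum1 = 205·256 + 137 = 52617 = 0xCD89.

CD89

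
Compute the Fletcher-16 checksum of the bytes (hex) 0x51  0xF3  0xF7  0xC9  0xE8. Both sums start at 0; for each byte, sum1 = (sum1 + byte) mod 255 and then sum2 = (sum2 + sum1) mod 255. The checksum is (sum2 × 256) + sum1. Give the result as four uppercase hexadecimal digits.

CAEF

Running sums (mod 255):
  after byte 0 (0x51): sum1=81, sum2=81
  after byte 1 (0xF3): sum1=69, sum2=150
  after byte 2 (0xF7): sum1=61, sum2=211
  after byte 3 (0xC9): sum1=7, sum2=218
  after byte 4 (0xE8): sum1=239, sum2=202
Checksum = sum2·256 + sum1 = 202·256 + 239 = 51951 = 0xCAEF.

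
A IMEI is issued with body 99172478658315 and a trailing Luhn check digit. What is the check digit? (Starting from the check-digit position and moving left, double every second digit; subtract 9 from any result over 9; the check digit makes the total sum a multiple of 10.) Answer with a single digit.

9

Partial digits right→left: 5 1 3 8 5 6 8 7 4 2 7 1 9 9
Double every second digit counting from the check-digit position (so the 1st, 3rd, 5th, ... of the partial from the right).
  doubled (with −9 where >9): 1 6 1 7 8 5 9 → sum 37
  kept as-is: 1 8 6 7 2 1 9 → sum 34
Total = 37 + 34 = 71.
Check digit = (10 − (71 mod 10)) mod 10 = 9.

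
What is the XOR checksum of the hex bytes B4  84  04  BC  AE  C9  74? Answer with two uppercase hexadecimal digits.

XOR the bytes together:
  start with 0xB4
  0xB4 ⊕ 0x84 = 0x30
  0x30 ⊕ 0x04 = 0x34
  0x34 ⊕ 0xBC = 0x88
  0x88 ⊕ 0xAE = 0x26
  0x26 ⊕ 0xC9 = 0xEF
  0xEF ⊕ 0x74 = 0x9B

9B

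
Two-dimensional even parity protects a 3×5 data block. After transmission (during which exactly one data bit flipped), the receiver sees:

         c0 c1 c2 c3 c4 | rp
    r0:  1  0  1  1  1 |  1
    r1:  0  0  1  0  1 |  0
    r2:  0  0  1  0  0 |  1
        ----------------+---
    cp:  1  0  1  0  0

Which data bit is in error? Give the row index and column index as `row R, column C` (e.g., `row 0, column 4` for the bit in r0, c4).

Recompute each row's even parity and compare to rp:
  r0: data parity 0, sent rp 1 → mismatch
  r1: data parity 0, sent rp 0 → ok
  r2: data parity 1, sent rp 1 → ok
Recompute each column's even parity and compare to cp:
  c0: data parity 1, sent cp 1 → ok
  c1: data parity 0, sent cp 0 → ok
  c2: data parity 1, sent cp 1 → ok
  c3: data parity 1, sent cp 0 → mismatch
  c4: data parity 0, sent cp 0 → ok
Exactly one row (r0) and one column (c3) fail → the flipped bit is at their intersection.

row 0, column 3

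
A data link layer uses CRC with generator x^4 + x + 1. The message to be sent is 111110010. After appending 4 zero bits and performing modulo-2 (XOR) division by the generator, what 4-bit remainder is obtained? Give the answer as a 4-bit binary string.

1111

Append 4 zeros: 1111100100000. Divide by 10011 (XOR where the leading bit is 1):
  pos 0: 11111 XOR 10011 = 01100
  pos 1: 11000 XOR 10011 = 01011
  pos 2: 10110 XOR 10011 = 00101
  pos 4: 10110 XOR 10011 = 00101
  pos 6: 10100 XOR 10011 = 00111
  pos 8: 11100 XOR 10011 = 01111
Remainder (last 4 bits) = 1111. This is the CRC / FCS.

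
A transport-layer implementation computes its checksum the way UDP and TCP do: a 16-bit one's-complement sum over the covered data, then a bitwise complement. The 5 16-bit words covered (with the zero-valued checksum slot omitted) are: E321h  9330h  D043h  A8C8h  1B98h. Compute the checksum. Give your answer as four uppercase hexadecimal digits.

F508

One's-complement addition (fold any carry out of bit 15 back into bit 0):
  0xE321 + 0x9330 = 0x17651 → wrap carry → 0x7652
  0x7652 + 0xD043 = 0x14695 → wrap carry → 0x4696
  0x4696 + 0xA8C8 = 0x0EF5E
  0xEF5E + 0x1B98 = 0x10AF6 → wrap carry → 0x0AF7
One's-complement sum = 0x0AF7.
Checksum = ~0x0AF7 & 0xFFFF = 0xF508.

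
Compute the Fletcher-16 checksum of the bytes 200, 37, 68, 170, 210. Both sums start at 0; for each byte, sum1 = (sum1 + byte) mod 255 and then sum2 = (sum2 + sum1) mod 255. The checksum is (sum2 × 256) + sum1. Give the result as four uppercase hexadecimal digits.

Running sums (mod 255):
  after byte 0 (200): sum1=200, sum2=200
  after byte 1 (37): sum1=237, sum2=182
  after byte 2 (68): sum1=50, sum2=232
  after byte 3 (170): sum1=220, sum2=197
  after byte 4 (210): sum1=175, sum2=117
Checksum = sum2·256 + sum1 = 117·256 + 175 = 30127 = 0x75AF.

75AF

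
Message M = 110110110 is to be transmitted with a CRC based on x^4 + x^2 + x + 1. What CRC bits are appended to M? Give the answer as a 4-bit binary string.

Append 4 zeros: 1101101100000. Divide by 10111 (XOR where the leading bit is 1):
  pos 0: 11011 XOR 10111 = 01100
  pos 1: 11000 XOR 10111 = 01111
  pos 2: 11111 XOR 10111 = 01000
  pos 3: 10001 XOR 10111 = 00110
  pos 5: 11000 XOR 10111 = 01111
  pos 6: 11110 XOR 10111 = 01001
  pos 7: 10010 XOR 10111 = 00101
Remainder (last 4 bits) = 1010. This is the CRC / FCS.

1010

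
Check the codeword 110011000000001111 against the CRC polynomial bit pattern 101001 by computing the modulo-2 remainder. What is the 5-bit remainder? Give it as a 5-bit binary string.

Modulo-2 division of 110011000000001111 by 101001:
  pos 0: 110011 XOR 101001 = 011010
  pos 1: 110100 XOR 101001 = 011101
  pos 2: 111010 XOR 101001 = 010011
  pos 3: 100110 XOR 101001 = 001111
  pos 5: 111100 XOR 101001 = 010101
  pos 6: 101010 XOR 101001 = 000011
  pos 10: 110011 XOR 101001 = 011010
  pos 11: 110101 XOR 101001 = 011100
  pos 12: 111001 XOR 101001 = 010000
Remainder = 10000 (nonzero — an error is detected).

10000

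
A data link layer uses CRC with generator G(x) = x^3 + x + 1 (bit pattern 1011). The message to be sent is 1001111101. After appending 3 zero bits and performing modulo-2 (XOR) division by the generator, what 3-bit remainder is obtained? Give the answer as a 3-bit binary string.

Append 3 zeros: 1001111101000. Divide by 1011 (XOR where the leading bit is 1):
  pos 0: 1001 XOR 1011 = 0010
  pos 2: 1011 XOR 1011 = 0000
  pos 6: 1101 XOR 1011 = 0110
  pos 7: 1100 XOR 1011 = 0111
  pos 8: 1110 XOR 1011 = 0101
  pos 9: 1010 XOR 1011 = 0001
Remainder (last 3 bits) = 001. This is the CRC / FCS.

001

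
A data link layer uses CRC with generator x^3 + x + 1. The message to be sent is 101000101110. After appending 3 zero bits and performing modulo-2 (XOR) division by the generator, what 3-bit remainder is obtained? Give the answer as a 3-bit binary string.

Append 3 zeros: 101000101110000. Divide by 1011 (XOR where the leading bit is 1):
  pos 0: 1010 XOR 1011 = 0001
  pos 3: 1001 XOR 1011 = 0010
  pos 5: 1001 XOR 1011 = 0010
  pos 7: 1011 XOR 1011 = 0000
Remainder (last 3 bits) = 000. This is the CRC / FCS.

000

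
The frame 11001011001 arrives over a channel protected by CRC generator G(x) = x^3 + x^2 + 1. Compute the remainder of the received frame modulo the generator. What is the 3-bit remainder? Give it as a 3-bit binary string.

Modulo-2 division of 11001011001 by 1101:
  pos 0: 1100 XOR 1101 = 0001
  pos 3: 1101 XOR 1101 = 0000
  pos 7: 1001 XOR 1101 = 0100
Remainder = 100 (nonzero — an error is detected).

100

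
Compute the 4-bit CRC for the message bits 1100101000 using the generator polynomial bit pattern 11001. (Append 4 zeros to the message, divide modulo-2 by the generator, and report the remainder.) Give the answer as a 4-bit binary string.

Append 4 zeros: 11001010000000. Divide by 11001 (XOR where the leading bit is 1):
  pos 0: 11001 XOR 11001 = 00000
  pos 6: 10000 XOR 11001 = 01001
  pos 7: 10010 XOR 11001 = 01011
  pos 8: 10110 XOR 11001 = 01111
  pos 9: 11110 XOR 11001 = 00111
Remainder (last 4 bits) = 0111. This is the CRC / FCS.

0111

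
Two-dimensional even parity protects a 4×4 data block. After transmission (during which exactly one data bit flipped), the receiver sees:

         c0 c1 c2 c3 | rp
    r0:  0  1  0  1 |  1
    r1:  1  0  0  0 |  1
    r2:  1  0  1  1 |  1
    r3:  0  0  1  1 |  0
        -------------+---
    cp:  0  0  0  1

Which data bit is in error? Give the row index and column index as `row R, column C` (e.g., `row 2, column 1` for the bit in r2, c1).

row 0, column 1

Recompute each row's even parity and compare to rp:
  r0: data parity 0, sent rp 1 → mismatch
  r1: data parity 1, sent rp 1 → ok
  r2: data parity 1, sent rp 1 → ok
  r3: data parity 0, sent rp 0 → ok
Recompute each column's even parity and compare to cp:
  c0: data parity 0, sent cp 0 → ok
  c1: data parity 1, sent cp 0 → mismatch
  c2: data parity 0, sent cp 0 → ok
  c3: data parity 1, sent cp 1 → ok
Exactly one row (r0) and one column (c1) fail → the flipped bit is at their intersection.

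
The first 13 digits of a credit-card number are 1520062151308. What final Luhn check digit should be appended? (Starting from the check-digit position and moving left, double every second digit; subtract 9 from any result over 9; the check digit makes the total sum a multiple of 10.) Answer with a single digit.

Partial digits right→left: 8 0 3 1 5 1 2 6 0 0 2 5 1
Double every second digit counting from the check-digit position (so the 1st, 3rd, 5th, ... of the partial from the right).
  doubled (with −9 where >9): 7 6 1 4 0 4 2 → sum 24
  kept as-is: 0 1 1 6 0 5 → sum 13
Total = 24 + 13 = 37.
Check digit = (10 − (37 mod 10)) mod 10 = 3.

3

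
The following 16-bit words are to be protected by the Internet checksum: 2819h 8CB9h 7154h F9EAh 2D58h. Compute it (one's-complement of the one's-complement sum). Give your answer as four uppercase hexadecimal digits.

One's-complement addition (fold any carry out of bit 15 back into bit 0):
  0x2819 + 0x8CB9 = 0x0B4D2
  0xB4D2 + 0x7154 = 0x12626 → wrap carry → 0x2627
  0x2627 + 0xF9EA = 0x12011 → wrap carry → 0x2012
  0x2012 + 0x2D58 = 0x04D6A
One's-complement sum = 0x4D6A.
Checksum = ~0x4D6A & 0xFFFF = 0xB295.

B295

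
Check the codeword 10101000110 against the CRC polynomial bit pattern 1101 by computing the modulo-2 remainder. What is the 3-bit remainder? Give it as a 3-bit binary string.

111

Modulo-2 division of 10101000110 by 1101:
  pos 0: 1010 XOR 1101 = 0111
  pos 1: 1111 XOR 1101 = 0010
  pos 3: 1000 XOR 1101 = 0101
  pos 4: 1010 XOR 1101 = 0111
  pos 5: 1111 XOR 1101 = 0010
  pos 7: 1010 XOR 1101 = 0111
Remainder = 111 (nonzero — an error is detected).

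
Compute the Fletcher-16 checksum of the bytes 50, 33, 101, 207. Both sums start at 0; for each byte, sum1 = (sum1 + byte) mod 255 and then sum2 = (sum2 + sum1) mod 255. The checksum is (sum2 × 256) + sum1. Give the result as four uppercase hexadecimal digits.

Running sums (mod 255):
  after byte 0 (50): sum1=50, sum2=50
  after byte 1 (33): sum1=83, sum2=133
  after byte 2 (101): sum1=184, sum2=62
  after byte 3 (207): sum1=136, sum2=198
Checksum = sum2·256 + sum1 = 198·256 + 136 = 50824 = 0xC688.

C688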